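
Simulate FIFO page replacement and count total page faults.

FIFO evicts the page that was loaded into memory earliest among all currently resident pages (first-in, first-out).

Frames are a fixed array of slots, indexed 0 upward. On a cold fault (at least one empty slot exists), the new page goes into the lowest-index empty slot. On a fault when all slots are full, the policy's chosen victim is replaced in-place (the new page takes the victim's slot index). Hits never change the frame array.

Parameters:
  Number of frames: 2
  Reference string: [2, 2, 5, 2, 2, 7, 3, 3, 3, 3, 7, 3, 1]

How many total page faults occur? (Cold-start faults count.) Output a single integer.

Answer: 5

Derivation:
Step 0: ref 2 → FAULT, frames=[2,-]
Step 1: ref 2 → HIT, frames=[2,-]
Step 2: ref 5 → FAULT, frames=[2,5]
Step 3: ref 2 → HIT, frames=[2,5]
Step 4: ref 2 → HIT, frames=[2,5]
Step 5: ref 7 → FAULT (evict 2), frames=[7,5]
Step 6: ref 3 → FAULT (evict 5), frames=[7,3]
Step 7: ref 3 → HIT, frames=[7,3]
Step 8: ref 3 → HIT, frames=[7,3]
Step 9: ref 3 → HIT, frames=[7,3]
Step 10: ref 7 → HIT, frames=[7,3]
Step 11: ref 3 → HIT, frames=[7,3]
Step 12: ref 1 → FAULT (evict 7), frames=[1,3]
Total faults: 5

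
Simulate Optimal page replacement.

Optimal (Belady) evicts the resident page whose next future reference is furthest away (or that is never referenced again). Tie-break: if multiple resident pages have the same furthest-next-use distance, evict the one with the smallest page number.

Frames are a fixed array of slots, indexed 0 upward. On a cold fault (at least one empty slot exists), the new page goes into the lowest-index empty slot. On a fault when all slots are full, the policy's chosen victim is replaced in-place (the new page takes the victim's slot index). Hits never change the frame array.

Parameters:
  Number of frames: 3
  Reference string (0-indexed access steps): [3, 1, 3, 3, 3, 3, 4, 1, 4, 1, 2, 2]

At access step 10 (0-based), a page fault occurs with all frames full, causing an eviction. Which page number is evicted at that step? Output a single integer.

Answer: 1

Derivation:
Step 0: ref 3 -> FAULT, frames=[3,-,-]
Step 1: ref 1 -> FAULT, frames=[3,1,-]
Step 2: ref 3 -> HIT, frames=[3,1,-]
Step 3: ref 3 -> HIT, frames=[3,1,-]
Step 4: ref 3 -> HIT, frames=[3,1,-]
Step 5: ref 3 -> HIT, frames=[3,1,-]
Step 6: ref 4 -> FAULT, frames=[3,1,4]
Step 7: ref 1 -> HIT, frames=[3,1,4]
Step 8: ref 4 -> HIT, frames=[3,1,4]
Step 9: ref 1 -> HIT, frames=[3,1,4]
Step 10: ref 2 -> FAULT, evict 1, frames=[3,2,4]
At step 10: evicted page 1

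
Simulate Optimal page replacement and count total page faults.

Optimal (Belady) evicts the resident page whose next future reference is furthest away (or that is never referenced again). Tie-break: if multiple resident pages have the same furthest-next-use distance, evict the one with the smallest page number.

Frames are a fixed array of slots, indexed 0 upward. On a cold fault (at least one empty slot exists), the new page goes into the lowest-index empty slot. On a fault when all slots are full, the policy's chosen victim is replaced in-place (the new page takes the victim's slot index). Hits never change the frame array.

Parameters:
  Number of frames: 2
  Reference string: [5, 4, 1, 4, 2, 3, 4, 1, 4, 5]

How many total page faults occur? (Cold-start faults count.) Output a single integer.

Step 0: ref 5 → FAULT, frames=[5,-]
Step 1: ref 4 → FAULT, frames=[5,4]
Step 2: ref 1 → FAULT (evict 5), frames=[1,4]
Step 3: ref 4 → HIT, frames=[1,4]
Step 4: ref 2 → FAULT (evict 1), frames=[2,4]
Step 5: ref 3 → FAULT (evict 2), frames=[3,4]
Step 6: ref 4 → HIT, frames=[3,4]
Step 7: ref 1 → FAULT (evict 3), frames=[1,4]
Step 8: ref 4 → HIT, frames=[1,4]
Step 9: ref 5 → FAULT (evict 1), frames=[5,4]
Total faults: 7

Answer: 7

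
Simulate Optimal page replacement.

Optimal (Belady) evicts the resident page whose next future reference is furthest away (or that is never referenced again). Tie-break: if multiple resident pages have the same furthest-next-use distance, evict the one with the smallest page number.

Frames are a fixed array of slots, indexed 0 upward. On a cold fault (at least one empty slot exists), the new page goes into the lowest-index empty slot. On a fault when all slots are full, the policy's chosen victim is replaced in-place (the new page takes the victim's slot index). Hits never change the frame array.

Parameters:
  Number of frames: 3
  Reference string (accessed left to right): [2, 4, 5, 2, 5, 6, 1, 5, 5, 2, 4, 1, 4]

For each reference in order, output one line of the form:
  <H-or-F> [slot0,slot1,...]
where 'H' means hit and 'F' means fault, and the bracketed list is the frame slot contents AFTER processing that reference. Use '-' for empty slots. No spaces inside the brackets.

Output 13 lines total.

F [2,-,-]
F [2,4,-]
F [2,4,5]
H [2,4,5]
H [2,4,5]
F [2,6,5]
F [2,1,5]
H [2,1,5]
H [2,1,5]
H [2,1,5]
F [4,1,5]
H [4,1,5]
H [4,1,5]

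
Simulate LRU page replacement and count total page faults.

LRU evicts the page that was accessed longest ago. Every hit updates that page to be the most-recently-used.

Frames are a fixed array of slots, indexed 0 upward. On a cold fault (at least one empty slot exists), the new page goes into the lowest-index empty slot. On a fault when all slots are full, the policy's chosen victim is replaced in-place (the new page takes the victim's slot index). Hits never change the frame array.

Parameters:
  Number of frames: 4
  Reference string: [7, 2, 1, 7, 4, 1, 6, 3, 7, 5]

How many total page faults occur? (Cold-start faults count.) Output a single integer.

Step 0: ref 7 → FAULT, frames=[7,-,-,-]
Step 1: ref 2 → FAULT, frames=[7,2,-,-]
Step 2: ref 1 → FAULT, frames=[7,2,1,-]
Step 3: ref 7 → HIT, frames=[7,2,1,-]
Step 4: ref 4 → FAULT, frames=[7,2,1,4]
Step 5: ref 1 → HIT, frames=[7,2,1,4]
Step 6: ref 6 → FAULT (evict 2), frames=[7,6,1,4]
Step 7: ref 3 → FAULT (evict 7), frames=[3,6,1,4]
Step 8: ref 7 → FAULT (evict 4), frames=[3,6,1,7]
Step 9: ref 5 → FAULT (evict 1), frames=[3,6,5,7]
Total faults: 8

Answer: 8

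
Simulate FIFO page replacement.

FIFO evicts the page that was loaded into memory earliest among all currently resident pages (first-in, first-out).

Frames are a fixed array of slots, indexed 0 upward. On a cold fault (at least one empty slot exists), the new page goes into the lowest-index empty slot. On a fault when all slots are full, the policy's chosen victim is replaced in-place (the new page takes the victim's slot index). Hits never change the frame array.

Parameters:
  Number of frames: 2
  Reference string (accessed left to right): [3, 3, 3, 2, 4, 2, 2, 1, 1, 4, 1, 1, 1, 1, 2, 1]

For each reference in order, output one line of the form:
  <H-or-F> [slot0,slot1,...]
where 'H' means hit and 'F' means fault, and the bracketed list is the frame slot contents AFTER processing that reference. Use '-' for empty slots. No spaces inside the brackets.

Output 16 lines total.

F [3,-]
H [3,-]
H [3,-]
F [3,2]
F [4,2]
H [4,2]
H [4,2]
F [4,1]
H [4,1]
H [4,1]
H [4,1]
H [4,1]
H [4,1]
H [4,1]
F [2,1]
H [2,1]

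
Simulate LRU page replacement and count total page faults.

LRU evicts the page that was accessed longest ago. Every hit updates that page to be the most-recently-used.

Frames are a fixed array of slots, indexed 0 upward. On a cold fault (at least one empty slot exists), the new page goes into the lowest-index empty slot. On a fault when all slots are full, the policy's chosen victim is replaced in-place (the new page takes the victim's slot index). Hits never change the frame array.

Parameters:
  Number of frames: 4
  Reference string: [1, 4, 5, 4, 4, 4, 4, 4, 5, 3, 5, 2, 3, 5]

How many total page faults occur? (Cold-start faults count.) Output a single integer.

Step 0: ref 1 → FAULT, frames=[1,-,-,-]
Step 1: ref 4 → FAULT, frames=[1,4,-,-]
Step 2: ref 5 → FAULT, frames=[1,4,5,-]
Step 3: ref 4 → HIT, frames=[1,4,5,-]
Step 4: ref 4 → HIT, frames=[1,4,5,-]
Step 5: ref 4 → HIT, frames=[1,4,5,-]
Step 6: ref 4 → HIT, frames=[1,4,5,-]
Step 7: ref 4 → HIT, frames=[1,4,5,-]
Step 8: ref 5 → HIT, frames=[1,4,5,-]
Step 9: ref 3 → FAULT, frames=[1,4,5,3]
Step 10: ref 5 → HIT, frames=[1,4,5,3]
Step 11: ref 2 → FAULT (evict 1), frames=[2,4,5,3]
Step 12: ref 3 → HIT, frames=[2,4,5,3]
Step 13: ref 5 → HIT, frames=[2,4,5,3]
Total faults: 5

Answer: 5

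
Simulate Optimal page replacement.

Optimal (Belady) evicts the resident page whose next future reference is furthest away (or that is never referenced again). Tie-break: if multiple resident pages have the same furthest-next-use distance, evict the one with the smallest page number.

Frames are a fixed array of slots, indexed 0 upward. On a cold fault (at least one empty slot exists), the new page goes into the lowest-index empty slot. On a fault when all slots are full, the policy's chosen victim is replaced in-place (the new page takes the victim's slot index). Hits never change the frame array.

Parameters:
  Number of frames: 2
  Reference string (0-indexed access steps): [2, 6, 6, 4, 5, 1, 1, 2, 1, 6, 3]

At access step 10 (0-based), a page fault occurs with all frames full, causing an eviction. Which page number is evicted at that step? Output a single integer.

Step 0: ref 2 -> FAULT, frames=[2,-]
Step 1: ref 6 -> FAULT, frames=[2,6]
Step 2: ref 6 -> HIT, frames=[2,6]
Step 3: ref 4 -> FAULT, evict 6, frames=[2,4]
Step 4: ref 5 -> FAULT, evict 4, frames=[2,5]
Step 5: ref 1 -> FAULT, evict 5, frames=[2,1]
Step 6: ref 1 -> HIT, frames=[2,1]
Step 7: ref 2 -> HIT, frames=[2,1]
Step 8: ref 1 -> HIT, frames=[2,1]
Step 9: ref 6 -> FAULT, evict 1, frames=[2,6]
Step 10: ref 3 -> FAULT, evict 2, frames=[3,6]
At step 10: evicted page 2

Answer: 2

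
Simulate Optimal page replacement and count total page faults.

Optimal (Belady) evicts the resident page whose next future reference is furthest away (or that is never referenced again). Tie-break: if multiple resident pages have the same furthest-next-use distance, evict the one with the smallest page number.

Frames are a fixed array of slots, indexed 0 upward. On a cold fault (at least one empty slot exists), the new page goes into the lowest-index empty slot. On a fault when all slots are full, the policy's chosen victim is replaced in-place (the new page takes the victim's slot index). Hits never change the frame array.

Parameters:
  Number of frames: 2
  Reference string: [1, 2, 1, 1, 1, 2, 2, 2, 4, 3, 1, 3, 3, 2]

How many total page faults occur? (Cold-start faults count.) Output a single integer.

Answer: 5

Derivation:
Step 0: ref 1 → FAULT, frames=[1,-]
Step 1: ref 2 → FAULT, frames=[1,2]
Step 2: ref 1 → HIT, frames=[1,2]
Step 3: ref 1 → HIT, frames=[1,2]
Step 4: ref 1 → HIT, frames=[1,2]
Step 5: ref 2 → HIT, frames=[1,2]
Step 6: ref 2 → HIT, frames=[1,2]
Step 7: ref 2 → HIT, frames=[1,2]
Step 8: ref 4 → FAULT (evict 2), frames=[1,4]
Step 9: ref 3 → FAULT (evict 4), frames=[1,3]
Step 10: ref 1 → HIT, frames=[1,3]
Step 11: ref 3 → HIT, frames=[1,3]
Step 12: ref 3 → HIT, frames=[1,3]
Step 13: ref 2 → FAULT (evict 1), frames=[2,3]
Total faults: 5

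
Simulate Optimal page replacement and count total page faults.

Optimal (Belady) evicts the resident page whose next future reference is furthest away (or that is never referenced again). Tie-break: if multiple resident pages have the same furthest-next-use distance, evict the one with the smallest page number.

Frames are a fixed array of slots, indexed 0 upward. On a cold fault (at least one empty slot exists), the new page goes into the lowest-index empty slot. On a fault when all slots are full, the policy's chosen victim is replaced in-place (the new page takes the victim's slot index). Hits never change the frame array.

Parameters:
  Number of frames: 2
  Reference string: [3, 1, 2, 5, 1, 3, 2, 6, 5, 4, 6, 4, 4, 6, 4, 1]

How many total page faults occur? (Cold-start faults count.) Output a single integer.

Answer: 9

Derivation:
Step 0: ref 3 → FAULT, frames=[3,-]
Step 1: ref 1 → FAULT, frames=[3,1]
Step 2: ref 2 → FAULT (evict 3), frames=[2,1]
Step 3: ref 5 → FAULT (evict 2), frames=[5,1]
Step 4: ref 1 → HIT, frames=[5,1]
Step 5: ref 3 → FAULT (evict 1), frames=[5,3]
Step 6: ref 2 → FAULT (evict 3), frames=[5,2]
Step 7: ref 6 → FAULT (evict 2), frames=[5,6]
Step 8: ref 5 → HIT, frames=[5,6]
Step 9: ref 4 → FAULT (evict 5), frames=[4,6]
Step 10: ref 6 → HIT, frames=[4,6]
Step 11: ref 4 → HIT, frames=[4,6]
Step 12: ref 4 → HIT, frames=[4,6]
Step 13: ref 6 → HIT, frames=[4,6]
Step 14: ref 4 → HIT, frames=[4,6]
Step 15: ref 1 → FAULT (evict 4), frames=[1,6]
Total faults: 9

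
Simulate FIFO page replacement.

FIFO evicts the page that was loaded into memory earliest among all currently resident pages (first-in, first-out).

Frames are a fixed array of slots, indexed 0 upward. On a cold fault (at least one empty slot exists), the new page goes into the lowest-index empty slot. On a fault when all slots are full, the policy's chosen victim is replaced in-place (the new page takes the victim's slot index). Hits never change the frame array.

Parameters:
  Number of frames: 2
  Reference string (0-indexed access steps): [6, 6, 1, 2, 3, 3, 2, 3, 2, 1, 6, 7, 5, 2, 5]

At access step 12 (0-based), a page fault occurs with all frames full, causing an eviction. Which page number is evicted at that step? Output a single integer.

Answer: 6

Derivation:
Step 0: ref 6 -> FAULT, frames=[6,-]
Step 1: ref 6 -> HIT, frames=[6,-]
Step 2: ref 1 -> FAULT, frames=[6,1]
Step 3: ref 2 -> FAULT, evict 6, frames=[2,1]
Step 4: ref 3 -> FAULT, evict 1, frames=[2,3]
Step 5: ref 3 -> HIT, frames=[2,3]
Step 6: ref 2 -> HIT, frames=[2,3]
Step 7: ref 3 -> HIT, frames=[2,3]
Step 8: ref 2 -> HIT, frames=[2,3]
Step 9: ref 1 -> FAULT, evict 2, frames=[1,3]
Step 10: ref 6 -> FAULT, evict 3, frames=[1,6]
Step 11: ref 7 -> FAULT, evict 1, frames=[7,6]
Step 12: ref 5 -> FAULT, evict 6, frames=[7,5]
At step 12: evicted page 6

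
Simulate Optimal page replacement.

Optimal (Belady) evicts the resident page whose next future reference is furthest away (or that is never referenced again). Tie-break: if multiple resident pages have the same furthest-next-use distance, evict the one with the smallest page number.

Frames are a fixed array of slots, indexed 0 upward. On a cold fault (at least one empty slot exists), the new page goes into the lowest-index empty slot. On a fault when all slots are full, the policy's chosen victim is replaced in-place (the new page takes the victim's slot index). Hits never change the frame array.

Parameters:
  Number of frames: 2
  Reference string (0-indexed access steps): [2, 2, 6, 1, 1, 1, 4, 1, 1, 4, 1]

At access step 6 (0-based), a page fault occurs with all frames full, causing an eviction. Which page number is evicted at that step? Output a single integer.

Step 0: ref 2 -> FAULT, frames=[2,-]
Step 1: ref 2 -> HIT, frames=[2,-]
Step 2: ref 6 -> FAULT, frames=[2,6]
Step 3: ref 1 -> FAULT, evict 2, frames=[1,6]
Step 4: ref 1 -> HIT, frames=[1,6]
Step 5: ref 1 -> HIT, frames=[1,6]
Step 6: ref 4 -> FAULT, evict 6, frames=[1,4]
At step 6: evicted page 6

Answer: 6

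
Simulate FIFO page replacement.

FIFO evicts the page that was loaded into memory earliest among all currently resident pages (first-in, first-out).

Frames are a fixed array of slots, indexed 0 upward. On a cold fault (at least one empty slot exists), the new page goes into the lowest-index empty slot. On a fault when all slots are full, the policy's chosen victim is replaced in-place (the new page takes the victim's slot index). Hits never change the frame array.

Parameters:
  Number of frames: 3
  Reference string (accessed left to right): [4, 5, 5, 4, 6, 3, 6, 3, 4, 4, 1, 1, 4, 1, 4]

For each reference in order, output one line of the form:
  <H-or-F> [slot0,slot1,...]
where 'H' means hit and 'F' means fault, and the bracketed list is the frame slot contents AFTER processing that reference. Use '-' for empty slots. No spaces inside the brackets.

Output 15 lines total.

F [4,-,-]
F [4,5,-]
H [4,5,-]
H [4,5,-]
F [4,5,6]
F [3,5,6]
H [3,5,6]
H [3,5,6]
F [3,4,6]
H [3,4,6]
F [3,4,1]
H [3,4,1]
H [3,4,1]
H [3,4,1]
H [3,4,1]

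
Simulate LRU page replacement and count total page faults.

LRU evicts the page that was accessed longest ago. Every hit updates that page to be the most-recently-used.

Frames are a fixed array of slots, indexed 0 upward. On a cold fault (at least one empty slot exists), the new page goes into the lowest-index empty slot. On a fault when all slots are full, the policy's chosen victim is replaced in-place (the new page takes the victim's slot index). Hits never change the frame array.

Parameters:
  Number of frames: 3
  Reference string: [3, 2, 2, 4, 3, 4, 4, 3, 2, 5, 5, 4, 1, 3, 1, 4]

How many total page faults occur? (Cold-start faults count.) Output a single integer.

Step 0: ref 3 → FAULT, frames=[3,-,-]
Step 1: ref 2 → FAULT, frames=[3,2,-]
Step 2: ref 2 → HIT, frames=[3,2,-]
Step 3: ref 4 → FAULT, frames=[3,2,4]
Step 4: ref 3 → HIT, frames=[3,2,4]
Step 5: ref 4 → HIT, frames=[3,2,4]
Step 6: ref 4 → HIT, frames=[3,2,4]
Step 7: ref 3 → HIT, frames=[3,2,4]
Step 8: ref 2 → HIT, frames=[3,2,4]
Step 9: ref 5 → FAULT (evict 4), frames=[3,2,5]
Step 10: ref 5 → HIT, frames=[3,2,5]
Step 11: ref 4 → FAULT (evict 3), frames=[4,2,5]
Step 12: ref 1 → FAULT (evict 2), frames=[4,1,5]
Step 13: ref 3 → FAULT (evict 5), frames=[4,1,3]
Step 14: ref 1 → HIT, frames=[4,1,3]
Step 15: ref 4 → HIT, frames=[4,1,3]
Total faults: 7

Answer: 7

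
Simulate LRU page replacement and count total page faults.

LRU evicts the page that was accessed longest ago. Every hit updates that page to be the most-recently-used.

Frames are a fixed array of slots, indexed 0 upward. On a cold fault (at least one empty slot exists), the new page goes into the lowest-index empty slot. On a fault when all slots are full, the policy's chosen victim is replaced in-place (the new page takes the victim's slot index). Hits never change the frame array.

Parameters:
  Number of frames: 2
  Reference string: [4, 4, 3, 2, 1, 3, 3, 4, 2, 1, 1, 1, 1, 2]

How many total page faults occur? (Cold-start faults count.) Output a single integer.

Step 0: ref 4 → FAULT, frames=[4,-]
Step 1: ref 4 → HIT, frames=[4,-]
Step 2: ref 3 → FAULT, frames=[4,3]
Step 3: ref 2 → FAULT (evict 4), frames=[2,3]
Step 4: ref 1 → FAULT (evict 3), frames=[2,1]
Step 5: ref 3 → FAULT (evict 2), frames=[3,1]
Step 6: ref 3 → HIT, frames=[3,1]
Step 7: ref 4 → FAULT (evict 1), frames=[3,4]
Step 8: ref 2 → FAULT (evict 3), frames=[2,4]
Step 9: ref 1 → FAULT (evict 4), frames=[2,1]
Step 10: ref 1 → HIT, frames=[2,1]
Step 11: ref 1 → HIT, frames=[2,1]
Step 12: ref 1 → HIT, frames=[2,1]
Step 13: ref 2 → HIT, frames=[2,1]
Total faults: 8

Answer: 8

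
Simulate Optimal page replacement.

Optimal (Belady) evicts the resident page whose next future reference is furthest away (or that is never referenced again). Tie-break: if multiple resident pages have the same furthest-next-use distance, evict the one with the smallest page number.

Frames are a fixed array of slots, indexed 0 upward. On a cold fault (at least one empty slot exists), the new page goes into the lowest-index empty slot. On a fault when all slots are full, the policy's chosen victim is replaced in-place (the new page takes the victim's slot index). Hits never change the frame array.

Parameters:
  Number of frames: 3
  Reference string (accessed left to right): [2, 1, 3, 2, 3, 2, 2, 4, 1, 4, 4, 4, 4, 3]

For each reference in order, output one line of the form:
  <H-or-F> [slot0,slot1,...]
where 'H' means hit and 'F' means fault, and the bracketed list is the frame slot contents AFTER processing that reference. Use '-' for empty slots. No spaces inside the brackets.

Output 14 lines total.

F [2,-,-]
F [2,1,-]
F [2,1,3]
H [2,1,3]
H [2,1,3]
H [2,1,3]
H [2,1,3]
F [4,1,3]
H [4,1,3]
H [4,1,3]
H [4,1,3]
H [4,1,3]
H [4,1,3]
H [4,1,3]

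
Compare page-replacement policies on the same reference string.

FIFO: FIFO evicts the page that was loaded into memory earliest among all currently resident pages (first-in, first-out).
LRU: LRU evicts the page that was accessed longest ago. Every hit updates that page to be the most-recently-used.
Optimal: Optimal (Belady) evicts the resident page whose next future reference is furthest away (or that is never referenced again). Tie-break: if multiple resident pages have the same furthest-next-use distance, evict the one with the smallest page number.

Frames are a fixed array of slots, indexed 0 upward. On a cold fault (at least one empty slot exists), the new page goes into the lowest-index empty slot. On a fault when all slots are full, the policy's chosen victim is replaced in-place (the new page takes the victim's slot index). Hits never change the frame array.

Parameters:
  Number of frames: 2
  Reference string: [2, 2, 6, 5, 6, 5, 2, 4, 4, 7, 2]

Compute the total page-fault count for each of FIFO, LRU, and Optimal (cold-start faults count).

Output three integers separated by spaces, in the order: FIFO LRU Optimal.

--- FIFO ---
  step 0: ref 2 -> FAULT, frames=[2,-] (faults so far: 1)
  step 1: ref 2 -> HIT, frames=[2,-] (faults so far: 1)
  step 2: ref 6 -> FAULT, frames=[2,6] (faults so far: 2)
  step 3: ref 5 -> FAULT, evict 2, frames=[5,6] (faults so far: 3)
  step 4: ref 6 -> HIT, frames=[5,6] (faults so far: 3)
  step 5: ref 5 -> HIT, frames=[5,6] (faults so far: 3)
  step 6: ref 2 -> FAULT, evict 6, frames=[5,2] (faults so far: 4)
  step 7: ref 4 -> FAULT, evict 5, frames=[4,2] (faults so far: 5)
  step 8: ref 4 -> HIT, frames=[4,2] (faults so far: 5)
  step 9: ref 7 -> FAULT, evict 2, frames=[4,7] (faults so far: 6)
  step 10: ref 2 -> FAULT, evict 4, frames=[2,7] (faults so far: 7)
  FIFO total faults: 7
--- LRU ---
  step 0: ref 2 -> FAULT, frames=[2,-] (faults so far: 1)
  step 1: ref 2 -> HIT, frames=[2,-] (faults so far: 1)
  step 2: ref 6 -> FAULT, frames=[2,6] (faults so far: 2)
  step 3: ref 5 -> FAULT, evict 2, frames=[5,6] (faults so far: 3)
  step 4: ref 6 -> HIT, frames=[5,6] (faults so far: 3)
  step 5: ref 5 -> HIT, frames=[5,6] (faults so far: 3)
  step 6: ref 2 -> FAULT, evict 6, frames=[5,2] (faults so far: 4)
  step 7: ref 4 -> FAULT, evict 5, frames=[4,2] (faults so far: 5)
  step 8: ref 4 -> HIT, frames=[4,2] (faults so far: 5)
  step 9: ref 7 -> FAULT, evict 2, frames=[4,7] (faults so far: 6)
  step 10: ref 2 -> FAULT, evict 4, frames=[2,7] (faults so far: 7)
  LRU total faults: 7
--- Optimal ---
  step 0: ref 2 -> FAULT, frames=[2,-] (faults so far: 1)
  step 1: ref 2 -> HIT, frames=[2,-] (faults so far: 1)
  step 2: ref 6 -> FAULT, frames=[2,6] (faults so far: 2)
  step 3: ref 5 -> FAULT, evict 2, frames=[5,6] (faults so far: 3)
  step 4: ref 6 -> HIT, frames=[5,6] (faults so far: 3)
  step 5: ref 5 -> HIT, frames=[5,6] (faults so far: 3)
  step 6: ref 2 -> FAULT, evict 5, frames=[2,6] (faults so far: 4)
  step 7: ref 4 -> FAULT, evict 6, frames=[2,4] (faults so far: 5)
  step 8: ref 4 -> HIT, frames=[2,4] (faults so far: 5)
  step 9: ref 7 -> FAULT, evict 4, frames=[2,7] (faults so far: 6)
  step 10: ref 2 -> HIT, frames=[2,7] (faults so far: 6)
  Optimal total faults: 6

Answer: 7 7 6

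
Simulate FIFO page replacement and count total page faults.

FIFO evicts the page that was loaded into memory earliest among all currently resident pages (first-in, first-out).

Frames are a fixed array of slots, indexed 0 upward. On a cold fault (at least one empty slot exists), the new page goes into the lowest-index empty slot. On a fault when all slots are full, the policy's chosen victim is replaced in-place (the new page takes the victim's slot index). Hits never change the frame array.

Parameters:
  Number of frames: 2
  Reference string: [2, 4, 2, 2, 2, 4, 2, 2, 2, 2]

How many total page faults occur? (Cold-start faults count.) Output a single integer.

Answer: 2

Derivation:
Step 0: ref 2 → FAULT, frames=[2,-]
Step 1: ref 4 → FAULT, frames=[2,4]
Step 2: ref 2 → HIT, frames=[2,4]
Step 3: ref 2 → HIT, frames=[2,4]
Step 4: ref 2 → HIT, frames=[2,4]
Step 5: ref 4 → HIT, frames=[2,4]
Step 6: ref 2 → HIT, frames=[2,4]
Step 7: ref 2 → HIT, frames=[2,4]
Step 8: ref 2 → HIT, frames=[2,4]
Step 9: ref 2 → HIT, frames=[2,4]
Total faults: 2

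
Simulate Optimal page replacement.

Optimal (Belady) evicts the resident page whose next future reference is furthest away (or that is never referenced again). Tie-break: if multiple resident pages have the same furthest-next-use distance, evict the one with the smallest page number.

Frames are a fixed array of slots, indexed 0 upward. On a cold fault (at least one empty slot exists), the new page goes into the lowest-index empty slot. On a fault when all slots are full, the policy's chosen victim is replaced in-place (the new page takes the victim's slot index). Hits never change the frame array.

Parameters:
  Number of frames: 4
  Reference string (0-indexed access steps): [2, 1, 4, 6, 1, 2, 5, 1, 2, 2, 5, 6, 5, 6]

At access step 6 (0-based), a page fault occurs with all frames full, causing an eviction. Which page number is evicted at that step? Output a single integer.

Step 0: ref 2 -> FAULT, frames=[2,-,-,-]
Step 1: ref 1 -> FAULT, frames=[2,1,-,-]
Step 2: ref 4 -> FAULT, frames=[2,1,4,-]
Step 3: ref 6 -> FAULT, frames=[2,1,4,6]
Step 4: ref 1 -> HIT, frames=[2,1,4,6]
Step 5: ref 2 -> HIT, frames=[2,1,4,6]
Step 6: ref 5 -> FAULT, evict 4, frames=[2,1,5,6]
At step 6: evicted page 4

Answer: 4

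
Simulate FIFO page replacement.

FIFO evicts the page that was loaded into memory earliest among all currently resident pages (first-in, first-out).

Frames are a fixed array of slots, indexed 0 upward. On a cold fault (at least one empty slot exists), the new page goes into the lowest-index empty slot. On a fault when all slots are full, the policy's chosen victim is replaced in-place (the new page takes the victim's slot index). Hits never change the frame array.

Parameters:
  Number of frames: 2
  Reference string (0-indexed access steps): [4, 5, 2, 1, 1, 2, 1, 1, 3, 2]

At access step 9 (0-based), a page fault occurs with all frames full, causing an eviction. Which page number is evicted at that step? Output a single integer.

Answer: 1

Derivation:
Step 0: ref 4 -> FAULT, frames=[4,-]
Step 1: ref 5 -> FAULT, frames=[4,5]
Step 2: ref 2 -> FAULT, evict 4, frames=[2,5]
Step 3: ref 1 -> FAULT, evict 5, frames=[2,1]
Step 4: ref 1 -> HIT, frames=[2,1]
Step 5: ref 2 -> HIT, frames=[2,1]
Step 6: ref 1 -> HIT, frames=[2,1]
Step 7: ref 1 -> HIT, frames=[2,1]
Step 8: ref 3 -> FAULT, evict 2, frames=[3,1]
Step 9: ref 2 -> FAULT, evict 1, frames=[3,2]
At step 9: evicted page 1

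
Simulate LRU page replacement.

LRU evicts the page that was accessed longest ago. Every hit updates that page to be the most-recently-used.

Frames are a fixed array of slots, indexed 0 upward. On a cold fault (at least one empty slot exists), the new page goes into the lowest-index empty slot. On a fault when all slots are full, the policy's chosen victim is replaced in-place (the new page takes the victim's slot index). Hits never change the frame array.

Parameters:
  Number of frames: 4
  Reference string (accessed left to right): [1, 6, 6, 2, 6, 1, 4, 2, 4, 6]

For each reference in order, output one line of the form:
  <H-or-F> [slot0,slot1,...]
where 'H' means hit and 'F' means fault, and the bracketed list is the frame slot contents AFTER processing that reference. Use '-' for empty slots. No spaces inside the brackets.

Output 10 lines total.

F [1,-,-,-]
F [1,6,-,-]
H [1,6,-,-]
F [1,6,2,-]
H [1,6,2,-]
H [1,6,2,-]
F [1,6,2,4]
H [1,6,2,4]
H [1,6,2,4]
H [1,6,2,4]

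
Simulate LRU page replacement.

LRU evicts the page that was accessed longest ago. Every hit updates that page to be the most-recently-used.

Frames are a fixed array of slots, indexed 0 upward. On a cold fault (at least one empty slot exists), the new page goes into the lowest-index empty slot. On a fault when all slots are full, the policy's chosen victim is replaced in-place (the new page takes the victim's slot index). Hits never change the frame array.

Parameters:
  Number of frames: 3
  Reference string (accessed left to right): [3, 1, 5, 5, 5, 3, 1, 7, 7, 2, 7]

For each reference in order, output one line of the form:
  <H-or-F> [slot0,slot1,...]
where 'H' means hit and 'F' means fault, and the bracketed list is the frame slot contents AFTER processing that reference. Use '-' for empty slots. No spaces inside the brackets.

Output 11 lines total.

F [3,-,-]
F [3,1,-]
F [3,1,5]
H [3,1,5]
H [3,1,5]
H [3,1,5]
H [3,1,5]
F [3,1,7]
H [3,1,7]
F [2,1,7]
H [2,1,7]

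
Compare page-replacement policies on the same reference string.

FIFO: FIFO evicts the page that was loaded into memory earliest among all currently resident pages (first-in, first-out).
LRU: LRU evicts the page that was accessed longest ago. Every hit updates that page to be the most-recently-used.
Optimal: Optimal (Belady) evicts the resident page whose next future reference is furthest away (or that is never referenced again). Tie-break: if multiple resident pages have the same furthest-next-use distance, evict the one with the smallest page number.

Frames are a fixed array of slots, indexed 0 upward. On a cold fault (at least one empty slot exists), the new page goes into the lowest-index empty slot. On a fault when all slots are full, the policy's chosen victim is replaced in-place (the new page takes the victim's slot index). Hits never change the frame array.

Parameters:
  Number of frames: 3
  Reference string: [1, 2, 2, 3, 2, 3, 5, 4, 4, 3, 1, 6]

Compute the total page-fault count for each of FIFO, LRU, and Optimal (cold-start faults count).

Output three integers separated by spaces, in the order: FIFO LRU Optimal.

Answer: 7 7 6

Derivation:
--- FIFO ---
  step 0: ref 1 -> FAULT, frames=[1,-,-] (faults so far: 1)
  step 1: ref 2 -> FAULT, frames=[1,2,-] (faults so far: 2)
  step 2: ref 2 -> HIT, frames=[1,2,-] (faults so far: 2)
  step 3: ref 3 -> FAULT, frames=[1,2,3] (faults so far: 3)
  step 4: ref 2 -> HIT, frames=[1,2,3] (faults so far: 3)
  step 5: ref 3 -> HIT, frames=[1,2,3] (faults so far: 3)
  step 6: ref 5 -> FAULT, evict 1, frames=[5,2,3] (faults so far: 4)
  step 7: ref 4 -> FAULT, evict 2, frames=[5,4,3] (faults so far: 5)
  step 8: ref 4 -> HIT, frames=[5,4,3] (faults so far: 5)
  step 9: ref 3 -> HIT, frames=[5,4,3] (faults so far: 5)
  step 10: ref 1 -> FAULT, evict 3, frames=[5,4,1] (faults so far: 6)
  step 11: ref 6 -> FAULT, evict 5, frames=[6,4,1] (faults so far: 7)
  FIFO total faults: 7
--- LRU ---
  step 0: ref 1 -> FAULT, frames=[1,-,-] (faults so far: 1)
  step 1: ref 2 -> FAULT, frames=[1,2,-] (faults so far: 2)
  step 2: ref 2 -> HIT, frames=[1,2,-] (faults so far: 2)
  step 3: ref 3 -> FAULT, frames=[1,2,3] (faults so far: 3)
  step 4: ref 2 -> HIT, frames=[1,2,3] (faults so far: 3)
  step 5: ref 3 -> HIT, frames=[1,2,3] (faults so far: 3)
  step 6: ref 5 -> FAULT, evict 1, frames=[5,2,3] (faults so far: 4)
  step 7: ref 4 -> FAULT, evict 2, frames=[5,4,3] (faults so far: 5)
  step 8: ref 4 -> HIT, frames=[5,4,3] (faults so far: 5)
  step 9: ref 3 -> HIT, frames=[5,4,3] (faults so far: 5)
  step 10: ref 1 -> FAULT, evict 5, frames=[1,4,3] (faults so far: 6)
  step 11: ref 6 -> FAULT, evict 4, frames=[1,6,3] (faults so far: 7)
  LRU total faults: 7
--- Optimal ---
  step 0: ref 1 -> FAULT, frames=[1,-,-] (faults so far: 1)
  step 1: ref 2 -> FAULT, frames=[1,2,-] (faults so far: 2)
  step 2: ref 2 -> HIT, frames=[1,2,-] (faults so far: 2)
  step 3: ref 3 -> FAULT, frames=[1,2,3] (faults so far: 3)
  step 4: ref 2 -> HIT, frames=[1,2,3] (faults so far: 3)
  step 5: ref 3 -> HIT, frames=[1,2,3] (faults so far: 3)
  step 6: ref 5 -> FAULT, evict 2, frames=[1,5,3] (faults so far: 4)
  step 7: ref 4 -> FAULT, evict 5, frames=[1,4,3] (faults so far: 5)
  step 8: ref 4 -> HIT, frames=[1,4,3] (faults so far: 5)
  step 9: ref 3 -> HIT, frames=[1,4,3] (faults so far: 5)
  step 10: ref 1 -> HIT, frames=[1,4,3] (faults so far: 5)
  step 11: ref 6 -> FAULT, evict 1, frames=[6,4,3] (faults so far: 6)
  Optimal total faults: 6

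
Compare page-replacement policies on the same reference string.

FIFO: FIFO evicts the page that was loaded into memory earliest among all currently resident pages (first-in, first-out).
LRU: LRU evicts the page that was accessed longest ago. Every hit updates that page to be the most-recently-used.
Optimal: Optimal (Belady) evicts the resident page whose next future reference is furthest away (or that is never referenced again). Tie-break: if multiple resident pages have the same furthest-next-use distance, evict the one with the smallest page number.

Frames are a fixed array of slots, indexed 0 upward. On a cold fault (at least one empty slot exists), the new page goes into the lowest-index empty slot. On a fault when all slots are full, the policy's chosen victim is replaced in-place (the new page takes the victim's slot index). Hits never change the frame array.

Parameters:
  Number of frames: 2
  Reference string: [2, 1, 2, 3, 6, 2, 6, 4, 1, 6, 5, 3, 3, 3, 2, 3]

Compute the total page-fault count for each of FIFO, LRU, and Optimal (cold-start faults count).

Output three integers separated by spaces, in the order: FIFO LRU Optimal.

Answer: 11 11 9

Derivation:
--- FIFO ---
  step 0: ref 2 -> FAULT, frames=[2,-] (faults so far: 1)
  step 1: ref 1 -> FAULT, frames=[2,1] (faults so far: 2)
  step 2: ref 2 -> HIT, frames=[2,1] (faults so far: 2)
  step 3: ref 3 -> FAULT, evict 2, frames=[3,1] (faults so far: 3)
  step 4: ref 6 -> FAULT, evict 1, frames=[3,6] (faults so far: 4)
  step 5: ref 2 -> FAULT, evict 3, frames=[2,6] (faults so far: 5)
  step 6: ref 6 -> HIT, frames=[2,6] (faults so far: 5)
  step 7: ref 4 -> FAULT, evict 6, frames=[2,4] (faults so far: 6)
  step 8: ref 1 -> FAULT, evict 2, frames=[1,4] (faults so far: 7)
  step 9: ref 6 -> FAULT, evict 4, frames=[1,6] (faults so far: 8)
  step 10: ref 5 -> FAULT, evict 1, frames=[5,6] (faults so far: 9)
  step 11: ref 3 -> FAULT, evict 6, frames=[5,3] (faults so far: 10)
  step 12: ref 3 -> HIT, frames=[5,3] (faults so far: 10)
  step 13: ref 3 -> HIT, frames=[5,3] (faults so far: 10)
  step 14: ref 2 -> FAULT, evict 5, frames=[2,3] (faults so far: 11)
  step 15: ref 3 -> HIT, frames=[2,3] (faults so far: 11)
  FIFO total faults: 11
--- LRU ---
  step 0: ref 2 -> FAULT, frames=[2,-] (faults so far: 1)
  step 1: ref 1 -> FAULT, frames=[2,1] (faults so far: 2)
  step 2: ref 2 -> HIT, frames=[2,1] (faults so far: 2)
  step 3: ref 3 -> FAULT, evict 1, frames=[2,3] (faults so far: 3)
  step 4: ref 6 -> FAULT, evict 2, frames=[6,3] (faults so far: 4)
  step 5: ref 2 -> FAULT, evict 3, frames=[6,2] (faults so far: 5)
  step 6: ref 6 -> HIT, frames=[6,2] (faults so far: 5)
  step 7: ref 4 -> FAULT, evict 2, frames=[6,4] (faults so far: 6)
  step 8: ref 1 -> FAULT, evict 6, frames=[1,4] (faults so far: 7)
  step 9: ref 6 -> FAULT, evict 4, frames=[1,6] (faults so far: 8)
  step 10: ref 5 -> FAULT, evict 1, frames=[5,6] (faults so far: 9)
  step 11: ref 3 -> FAULT, evict 6, frames=[5,3] (faults so far: 10)
  step 12: ref 3 -> HIT, frames=[5,3] (faults so far: 10)
  step 13: ref 3 -> HIT, frames=[5,3] (faults so far: 10)
  step 14: ref 2 -> FAULT, evict 5, frames=[2,3] (faults so far: 11)
  step 15: ref 3 -> HIT, frames=[2,3] (faults so far: 11)
  LRU total faults: 11
--- Optimal ---
  step 0: ref 2 -> FAULT, frames=[2,-] (faults so far: 1)
  step 1: ref 1 -> FAULT, frames=[2,1] (faults so far: 2)
  step 2: ref 2 -> HIT, frames=[2,1] (faults so far: 2)
  step 3: ref 3 -> FAULT, evict 1, frames=[2,3] (faults so far: 3)
  step 4: ref 6 -> FAULT, evict 3, frames=[2,6] (faults so far: 4)
  step 5: ref 2 -> HIT, frames=[2,6] (faults so far: 4)
  step 6: ref 6 -> HIT, frames=[2,6] (faults so far: 4)
  step 7: ref 4 -> FAULT, evict 2, frames=[4,6] (faults so far: 5)
  step 8: ref 1 -> FAULT, evict 4, frames=[1,6] (faults so far: 6)
  step 9: ref 6 -> HIT, frames=[1,6] (faults so far: 6)
  step 10: ref 5 -> FAULT, evict 1, frames=[5,6] (faults so far: 7)
  step 11: ref 3 -> FAULT, evict 5, frames=[3,6] (faults so far: 8)
  step 12: ref 3 -> HIT, frames=[3,6] (faults so far: 8)
  step 13: ref 3 -> HIT, frames=[3,6] (faults so far: 8)
  step 14: ref 2 -> FAULT, evict 6, frames=[3,2] (faults so far: 9)
  step 15: ref 3 -> HIT, frames=[3,2] (faults so far: 9)
  Optimal total faults: 9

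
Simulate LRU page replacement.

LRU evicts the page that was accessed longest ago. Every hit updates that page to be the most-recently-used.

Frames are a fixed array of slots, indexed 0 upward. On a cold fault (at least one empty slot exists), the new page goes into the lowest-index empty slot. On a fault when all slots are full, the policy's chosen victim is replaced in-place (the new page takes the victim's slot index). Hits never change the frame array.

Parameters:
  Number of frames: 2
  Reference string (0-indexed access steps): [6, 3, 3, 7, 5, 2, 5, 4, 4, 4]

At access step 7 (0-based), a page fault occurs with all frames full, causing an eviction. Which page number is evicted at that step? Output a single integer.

Step 0: ref 6 -> FAULT, frames=[6,-]
Step 1: ref 3 -> FAULT, frames=[6,3]
Step 2: ref 3 -> HIT, frames=[6,3]
Step 3: ref 7 -> FAULT, evict 6, frames=[7,3]
Step 4: ref 5 -> FAULT, evict 3, frames=[7,5]
Step 5: ref 2 -> FAULT, evict 7, frames=[2,5]
Step 6: ref 5 -> HIT, frames=[2,5]
Step 7: ref 4 -> FAULT, evict 2, frames=[4,5]
At step 7: evicted page 2

Answer: 2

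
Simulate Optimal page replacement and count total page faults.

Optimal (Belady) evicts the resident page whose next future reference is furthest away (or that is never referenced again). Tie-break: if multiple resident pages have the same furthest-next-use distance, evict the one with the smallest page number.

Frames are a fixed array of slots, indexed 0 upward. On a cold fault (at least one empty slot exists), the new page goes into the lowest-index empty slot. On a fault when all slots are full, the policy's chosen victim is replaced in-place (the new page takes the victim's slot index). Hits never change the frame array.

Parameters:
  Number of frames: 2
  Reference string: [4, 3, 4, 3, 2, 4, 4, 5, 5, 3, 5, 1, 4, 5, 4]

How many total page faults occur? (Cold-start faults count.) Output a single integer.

Step 0: ref 4 → FAULT, frames=[4,-]
Step 1: ref 3 → FAULT, frames=[4,3]
Step 2: ref 4 → HIT, frames=[4,3]
Step 3: ref 3 → HIT, frames=[4,3]
Step 4: ref 2 → FAULT (evict 3), frames=[4,2]
Step 5: ref 4 → HIT, frames=[4,2]
Step 6: ref 4 → HIT, frames=[4,2]
Step 7: ref 5 → FAULT (evict 2), frames=[4,5]
Step 8: ref 5 → HIT, frames=[4,5]
Step 9: ref 3 → FAULT (evict 4), frames=[3,5]
Step 10: ref 5 → HIT, frames=[3,5]
Step 11: ref 1 → FAULT (evict 3), frames=[1,5]
Step 12: ref 4 → FAULT (evict 1), frames=[4,5]
Step 13: ref 5 → HIT, frames=[4,5]
Step 14: ref 4 → HIT, frames=[4,5]
Total faults: 7

Answer: 7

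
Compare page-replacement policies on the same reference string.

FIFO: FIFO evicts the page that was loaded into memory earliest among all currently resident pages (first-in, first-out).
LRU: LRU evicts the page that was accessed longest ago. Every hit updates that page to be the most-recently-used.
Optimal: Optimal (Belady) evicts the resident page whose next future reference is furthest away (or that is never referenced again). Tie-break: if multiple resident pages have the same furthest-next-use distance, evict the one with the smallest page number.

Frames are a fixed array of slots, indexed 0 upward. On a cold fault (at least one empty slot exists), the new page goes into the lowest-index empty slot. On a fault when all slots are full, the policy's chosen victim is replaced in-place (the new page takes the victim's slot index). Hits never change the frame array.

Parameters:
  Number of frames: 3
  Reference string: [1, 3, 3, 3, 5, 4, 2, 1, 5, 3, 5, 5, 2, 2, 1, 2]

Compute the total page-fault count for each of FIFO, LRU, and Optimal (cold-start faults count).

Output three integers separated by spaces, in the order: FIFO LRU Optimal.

Answer: 10 10 7

Derivation:
--- FIFO ---
  step 0: ref 1 -> FAULT, frames=[1,-,-] (faults so far: 1)
  step 1: ref 3 -> FAULT, frames=[1,3,-] (faults so far: 2)
  step 2: ref 3 -> HIT, frames=[1,3,-] (faults so far: 2)
  step 3: ref 3 -> HIT, frames=[1,3,-] (faults so far: 2)
  step 4: ref 5 -> FAULT, frames=[1,3,5] (faults so far: 3)
  step 5: ref 4 -> FAULT, evict 1, frames=[4,3,5] (faults so far: 4)
  step 6: ref 2 -> FAULT, evict 3, frames=[4,2,5] (faults so far: 5)
  step 7: ref 1 -> FAULT, evict 5, frames=[4,2,1] (faults so far: 6)
  step 8: ref 5 -> FAULT, evict 4, frames=[5,2,1] (faults so far: 7)
  step 9: ref 3 -> FAULT, evict 2, frames=[5,3,1] (faults so far: 8)
  step 10: ref 5 -> HIT, frames=[5,3,1] (faults so far: 8)
  step 11: ref 5 -> HIT, frames=[5,3,1] (faults so far: 8)
  step 12: ref 2 -> FAULT, evict 1, frames=[5,3,2] (faults so far: 9)
  step 13: ref 2 -> HIT, frames=[5,3,2] (faults so far: 9)
  step 14: ref 1 -> FAULT, evict 5, frames=[1,3,2] (faults so far: 10)
  step 15: ref 2 -> HIT, frames=[1,3,2] (faults so far: 10)
  FIFO total faults: 10
--- LRU ---
  step 0: ref 1 -> FAULT, frames=[1,-,-] (faults so far: 1)
  step 1: ref 3 -> FAULT, frames=[1,3,-] (faults so far: 2)
  step 2: ref 3 -> HIT, frames=[1,3,-] (faults so far: 2)
  step 3: ref 3 -> HIT, frames=[1,3,-] (faults so far: 2)
  step 4: ref 5 -> FAULT, frames=[1,3,5] (faults so far: 3)
  step 5: ref 4 -> FAULT, evict 1, frames=[4,3,5] (faults so far: 4)
  step 6: ref 2 -> FAULT, evict 3, frames=[4,2,5] (faults so far: 5)
  step 7: ref 1 -> FAULT, evict 5, frames=[4,2,1] (faults so far: 6)
  step 8: ref 5 -> FAULT, evict 4, frames=[5,2,1] (faults so far: 7)
  step 9: ref 3 -> FAULT, evict 2, frames=[5,3,1] (faults so far: 8)
  step 10: ref 5 -> HIT, frames=[5,3,1] (faults so far: 8)
  step 11: ref 5 -> HIT, frames=[5,3,1] (faults so far: 8)
  step 12: ref 2 -> FAULT, evict 1, frames=[5,3,2] (faults so far: 9)
  step 13: ref 2 -> HIT, frames=[5,3,2] (faults so far: 9)
  step 14: ref 1 -> FAULT, evict 3, frames=[5,1,2] (faults so far: 10)
  step 15: ref 2 -> HIT, frames=[5,1,2] (faults so far: 10)
  LRU total faults: 10
--- Optimal ---
  step 0: ref 1 -> FAULT, frames=[1,-,-] (faults so far: 1)
  step 1: ref 3 -> FAULT, frames=[1,3,-] (faults so far: 2)
  step 2: ref 3 -> HIT, frames=[1,3,-] (faults so far: 2)
  step 3: ref 3 -> HIT, frames=[1,3,-] (faults so far: 2)
  step 4: ref 5 -> FAULT, frames=[1,3,5] (faults so far: 3)
  step 5: ref 4 -> FAULT, evict 3, frames=[1,4,5] (faults so far: 4)
  step 6: ref 2 -> FAULT, evict 4, frames=[1,2,5] (faults so far: 5)
  step 7: ref 1 -> HIT, frames=[1,2,5] (faults so far: 5)
  step 8: ref 5 -> HIT, frames=[1,2,5] (faults so far: 5)
  step 9: ref 3 -> FAULT, evict 1, frames=[3,2,5] (faults so far: 6)
  step 10: ref 5 -> HIT, frames=[3,2,5] (faults so far: 6)
  step 11: ref 5 -> HIT, frames=[3,2,5] (faults so far: 6)
  step 12: ref 2 -> HIT, frames=[3,2,5] (faults so far: 6)
  step 13: ref 2 -> HIT, frames=[3,2,5] (faults so far: 6)
  step 14: ref 1 -> FAULT, evict 3, frames=[1,2,5] (faults so far: 7)
  step 15: ref 2 -> HIT, frames=[1,2,5] (faults so far: 7)
  Optimal total faults: 7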